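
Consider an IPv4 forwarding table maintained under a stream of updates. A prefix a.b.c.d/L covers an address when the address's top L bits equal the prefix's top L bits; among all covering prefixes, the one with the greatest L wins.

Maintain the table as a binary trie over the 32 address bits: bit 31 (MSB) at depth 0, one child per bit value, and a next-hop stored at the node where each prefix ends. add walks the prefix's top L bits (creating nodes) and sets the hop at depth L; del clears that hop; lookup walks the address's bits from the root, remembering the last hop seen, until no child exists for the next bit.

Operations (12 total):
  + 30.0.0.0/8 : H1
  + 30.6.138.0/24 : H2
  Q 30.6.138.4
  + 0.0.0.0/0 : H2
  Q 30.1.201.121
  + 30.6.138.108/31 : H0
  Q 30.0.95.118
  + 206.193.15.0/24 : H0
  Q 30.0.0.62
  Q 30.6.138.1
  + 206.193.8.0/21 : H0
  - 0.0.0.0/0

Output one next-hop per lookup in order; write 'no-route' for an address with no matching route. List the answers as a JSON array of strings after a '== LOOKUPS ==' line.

Process each operation:
  add 30.0.0.0/8 -> H1 at depth 8
  add 30.6.138.0/24 -> H2 at depth 24
  Q 30.6.138.4: descend 000111100000011010001010 ; hops seen [H1,H2] ; pick H2
  add 0.0.0.0/0 -> H2 at depth 0
  Q 30.1.201.121: descend 0001111000000 ; hops seen [H2,H1] ; pick H1
  add 30.6.138.108/31 -> H0 at depth 31
  Q 30.0.95.118: descend 0001111000000 ; hops seen [H2,H1] ; pick H1
  add 206.193.15.0/24 -> H0 at depth 24
  Q 30.0.0.62: descend 0001111000000 ; hops seen [H2,H1] ; pick H1
  Q 30.6.138.1: descend 0001111000000110100010100 ; hops seen [H2,H1,H2] ; pick H2
  add 206.193.8.0/21 -> H0 at depth 21
  del 0.0.0.0/0 (clear depth 0)

== LOOKUPS ==
["H2","H1","H1","H1","H2"]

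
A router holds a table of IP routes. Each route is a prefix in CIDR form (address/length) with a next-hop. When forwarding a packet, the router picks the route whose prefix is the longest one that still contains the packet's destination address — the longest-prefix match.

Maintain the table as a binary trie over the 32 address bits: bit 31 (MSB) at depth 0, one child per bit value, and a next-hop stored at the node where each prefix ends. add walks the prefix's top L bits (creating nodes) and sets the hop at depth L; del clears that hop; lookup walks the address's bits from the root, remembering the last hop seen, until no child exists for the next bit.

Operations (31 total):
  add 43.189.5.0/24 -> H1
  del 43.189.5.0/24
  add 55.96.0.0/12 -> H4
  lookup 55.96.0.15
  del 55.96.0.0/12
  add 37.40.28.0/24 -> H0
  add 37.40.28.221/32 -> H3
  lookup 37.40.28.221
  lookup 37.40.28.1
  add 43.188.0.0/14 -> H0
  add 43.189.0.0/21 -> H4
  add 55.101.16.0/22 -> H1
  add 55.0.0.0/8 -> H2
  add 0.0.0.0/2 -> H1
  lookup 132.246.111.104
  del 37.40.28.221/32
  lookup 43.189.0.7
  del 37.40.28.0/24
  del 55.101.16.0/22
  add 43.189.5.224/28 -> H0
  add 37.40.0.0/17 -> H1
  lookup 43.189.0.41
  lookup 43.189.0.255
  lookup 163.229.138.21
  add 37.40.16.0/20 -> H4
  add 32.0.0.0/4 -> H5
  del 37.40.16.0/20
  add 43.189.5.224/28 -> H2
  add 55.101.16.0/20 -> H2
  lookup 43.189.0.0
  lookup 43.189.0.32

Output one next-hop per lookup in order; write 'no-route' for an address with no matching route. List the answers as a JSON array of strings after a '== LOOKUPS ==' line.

Process each operation:
  + 43.189.5.0/24 (H1) depth=24
  del 43.189.5.0/24 (clear depth 24)
  + 55.96.0.0/12 (H4) depth=12
  Q 55.96.0.15: descend 001101110110 ; hops seen [H4] ; pick H4
  del 55.96.0.0/12 (clear depth 12)
  + 37.40.28.0/24 (H0) depth=24
  + 37.40.28.221/32 (H3) depth=32
  Q 37.40.28.221: descend 00100101001010000001110011011101 ; hops seen [H0,H3] ; pick H3
  Q 37.40.28.1: descend 001001010010100000011100 ; hops seen [H0] ; pick H0
  + 43.188.0.0/14 (H0) depth=14
  + 43.189.0.0/21 (H4) depth=21
  + 55.101.16.0/22 (H1) depth=22
  + 55.0.0.0/8 (H2) depth=8
  + 0.0.0.0/2 (H1) depth=2
  Q 132.246.111.104: descend ε ; hops seen [∅] ; pick no-route
  del 37.40.28.221/32 (clear depth 32)
  Q 43.189.0.7: descend 001010111011110100000 ; hops seen [H1,H0,H4] ; pick H4
  del 37.40.28.0/24 (clear depth 24)
  del 55.101.16.0/22 (clear depth 22)
  + 43.189.5.224/28 (H0) depth=28
  + 37.40.0.0/17 (H1) depth=17
  Q 43.189.0.41: descend 001010111011110100000 ; hops seen [H1,H0,H4] ; pick H4
  Q 43.189.0.255: descend 001010111011110100000 ; hops seen [H1,H0,H4] ; pick H4
  Q 163.229.138.21: descend ε ; hops seen [∅] ; pick no-route
  + 37.40.16.0/20 (H4) depth=20
  + 32.0.0.0/4 (H5) depth=4
  del 37.40.16.0/20 (clear depth 20)
  + 43.189.5.224/28 (H2) depth=28
  + 55.101.16.0/20 (H2) depth=20
  Q 43.189.0.0: descend 001010111011110100000 ; hops seen [H1,H5,H0,H4] ; pick H4
  Q 43.189.0.32: descend 001010111011110100000 ; hops seen [H1,H5,H0,H4] ; pick H4

== LOOKUPS ==
["H4","H3","H0","no-route","H4","H4","H4","no-route","H4","H4"]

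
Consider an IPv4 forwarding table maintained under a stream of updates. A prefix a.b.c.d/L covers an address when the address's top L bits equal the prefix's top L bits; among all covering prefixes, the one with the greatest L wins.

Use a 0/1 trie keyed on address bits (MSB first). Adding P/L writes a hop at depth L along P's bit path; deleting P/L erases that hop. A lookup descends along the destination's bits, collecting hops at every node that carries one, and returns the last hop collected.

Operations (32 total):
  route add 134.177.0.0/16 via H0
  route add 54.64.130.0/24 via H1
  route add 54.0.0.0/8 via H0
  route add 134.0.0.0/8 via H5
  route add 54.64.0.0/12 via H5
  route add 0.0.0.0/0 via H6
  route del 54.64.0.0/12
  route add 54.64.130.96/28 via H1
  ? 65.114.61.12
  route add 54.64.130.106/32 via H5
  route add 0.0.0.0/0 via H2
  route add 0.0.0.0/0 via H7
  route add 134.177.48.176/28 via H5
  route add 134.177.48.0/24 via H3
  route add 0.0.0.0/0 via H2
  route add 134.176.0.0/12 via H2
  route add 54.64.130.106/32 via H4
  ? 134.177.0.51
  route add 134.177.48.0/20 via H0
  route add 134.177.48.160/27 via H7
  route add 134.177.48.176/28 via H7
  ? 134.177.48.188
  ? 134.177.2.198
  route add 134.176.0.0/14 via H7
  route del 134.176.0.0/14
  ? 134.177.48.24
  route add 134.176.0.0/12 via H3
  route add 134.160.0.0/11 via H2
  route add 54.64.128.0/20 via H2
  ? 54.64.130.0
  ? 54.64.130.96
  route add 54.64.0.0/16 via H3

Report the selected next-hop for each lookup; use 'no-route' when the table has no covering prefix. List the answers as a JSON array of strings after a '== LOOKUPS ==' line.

Trace:
  + 134.177.0.0/16 (H0) depth=16
  + 54.64.130.0/24 (H1) depth=24
  + 54.0.0.0/8 (H0) depth=8
  + 134.0.0.0/8 (H5) depth=8
  + 54.64.0.0/12 (H5) depth=12
  + 0.0.0.0/0 (H6) depth=0
  del 54.64.0.0/12 (clear depth 12)
  + 54.64.130.96/28 (H1) depth=28
  ? 65.114.61.12  path d0:H6→d1:-  best=H6
  + 54.64.130.106/32 (H5) depth=32
  + 0.0.0.0/0 (H2) depth=0
  + 0.0.0.0/0 (H7) depth=0
  + 134.177.48.176/28 (H5) depth=28
  + 134.177.48.0/24 (H3) depth=24
  + 0.0.0.0/0 (H2) depth=0
  + 134.176.0.0/12 (H2) depth=12
  + 54.64.130.106/32 (H4) depth=32
  ? 134.177.0.51  path d0:H2→d1:-→d2:-→d3:-→d4:-→d5:-→d6:-→d7:-→d8:H5→d9:-→d10:-→d11:-→d12:H2→d13:-→d14:-→d15:-→d16:H0→d17:-→d18:-  best=H0
  + 134.177.48.0/20 (H0) depth=20
  + 134.177.48.160/27 (H7) depth=27
  + 134.177.48.176/28 (H7) depth=28
  ? 134.177.48.188  path d0:H2→d1:-→d2:-→d3:-→d4:-→d5:-→d6:-→d7:-→d8:H5→d9:-→d10:-→d11:-→d12:H2→d13:-→d14:-→d15:-→d16:H0→d17:-→d18:-→d19:-→d20:H0→d21:-→d22:-→d23:-→d24:H3→d25:-→d26:-→d27:H7→d28:H7  best=H7
  ? 134.177.2.198  path d0:H2→d1:-→d2:-→d3:-→d4:-→d5:-→d6:-→d7:-→d8:H5→d9:-→d10:-→d11:-→d12:H2→d13:-→d14:-→d15:-→d16:H0→d17:-→d18:-  best=H0
  + 134.176.0.0/14 (H7) depth=14
  del 134.176.0.0/14 (clear depth 14)
  ? 134.177.48.24  path d0:H2→d1:-→d2:-→d3:-→d4:-→d5:-→d6:-→d7:-→d8:H5→d9:-→d10:-→d11:-→d12:H2→d13:-→d14:-→d15:-→d16:H0→d17:-→d18:-→d19:-→d20:H0→d21:-→d22:-→d23:-→d24:H3  best=H3
  + 134.176.0.0/12 (H3) depth=12
  + 134.160.0.0/11 (H2) depth=11
  + 54.64.128.0/20 (H2) depth=20
  ? 54.64.130.0  path d0:H2→d1:-→d2:-→d3:-→d4:-→d5:-→d6:-→d7:-→d8:H0→d9:-→d10:-→d11:-→d12:-→d13:-→d14:-→d15:-→d16:-→d17:-→d18:-→d19:-→d20:H2→d21:-→d22:-→d23:-→d24:H1→d25:-  best=H1
  ? 54.64.130.96  path d0:H2→d1:-→d2:-→d3:-→d4:-→d5:-→d6:-→d7:-→d8:H0→d9:-→d10:-→d11:-→d12:-→d13:-→d14:-→d15:-→d16:-→d17:-→d18:-→d19:-→d20:H2→d21:-→d22:-→d23:-→d24:H1→d25:-→d26:-→d27:-→d28:H1  best=H1
  + 54.64.0.0/16 (H3) depth=16

== LOOKUPS ==
["H6","H0","H7","H0","H3","H1","H1"]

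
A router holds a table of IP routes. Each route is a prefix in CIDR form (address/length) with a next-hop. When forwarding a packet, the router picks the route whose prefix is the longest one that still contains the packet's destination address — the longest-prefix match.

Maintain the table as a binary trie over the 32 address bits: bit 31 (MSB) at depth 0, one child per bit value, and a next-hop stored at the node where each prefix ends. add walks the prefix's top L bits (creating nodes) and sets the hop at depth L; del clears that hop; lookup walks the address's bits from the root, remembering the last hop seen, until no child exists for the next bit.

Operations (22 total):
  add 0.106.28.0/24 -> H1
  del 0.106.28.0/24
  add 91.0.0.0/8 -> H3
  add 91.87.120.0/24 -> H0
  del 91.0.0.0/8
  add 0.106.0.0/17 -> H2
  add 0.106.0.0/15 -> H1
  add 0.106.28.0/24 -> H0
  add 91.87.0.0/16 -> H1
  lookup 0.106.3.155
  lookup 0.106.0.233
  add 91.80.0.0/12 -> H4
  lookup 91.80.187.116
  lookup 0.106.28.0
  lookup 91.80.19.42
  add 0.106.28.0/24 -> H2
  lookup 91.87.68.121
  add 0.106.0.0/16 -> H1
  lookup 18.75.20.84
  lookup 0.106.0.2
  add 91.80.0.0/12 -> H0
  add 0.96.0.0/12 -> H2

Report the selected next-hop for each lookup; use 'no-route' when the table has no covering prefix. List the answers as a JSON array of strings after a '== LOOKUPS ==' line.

Trace:
  + 0.106.28.0/24 (H1) depth=24
  del 0.106.28.0/24 (clear depth 24)
  + 91.0.0.0/8 (H3) depth=8
  + 91.87.120.0/24 (H0) depth=24
  del 91.0.0.0/8 (clear depth 8)
  + 0.106.0.0/17 (H2) depth=17
  + 0.106.0.0/15 (H1) depth=15
  + 0.106.28.0/24 (H0) depth=24
  + 91.87.0.0/16 (H1) depth=16
  Q 0.106.3.155: descend 0000000001101010000 ; hops seen [H1,H2] ; pick H2
  Q 0.106.0.233: descend 0000000001101010000 ; hops seen [H1,H2] ; pick H2
  + 91.80.0.0/12 (H4) depth=12
  Q 91.80.187.116: descend 0101101101010 ; hops seen [H4] ; pick H4
  Q 0.106.28.0: descend 000000000110101000011100 ; hops seen [H1,H2,H0] ; pick H0
  Q 91.80.19.42: descend 0101101101010 ; hops seen [H4] ; pick H4
  + 0.106.28.0/24 (H2) depth=24
  Q 91.87.68.121: descend 010110110101011101 ; hops seen [H4,H1] ; pick H1
  + 0.106.0.0/16 (H1) depth=16
  Q 18.75.20.84: descend 000 ; hops seen [∅] ; pick no-route
  Q 0.106.0.2: descend 0000000001101010000 ; hops seen [H1,H1,H2] ; pick H2
  + 91.80.0.0/12 (H0) depth=12
  + 0.96.0.0/12 (H2) depth=12

== LOOKUPS ==
["H2","H2","H4","H0","H4","H1","no-route","H2"]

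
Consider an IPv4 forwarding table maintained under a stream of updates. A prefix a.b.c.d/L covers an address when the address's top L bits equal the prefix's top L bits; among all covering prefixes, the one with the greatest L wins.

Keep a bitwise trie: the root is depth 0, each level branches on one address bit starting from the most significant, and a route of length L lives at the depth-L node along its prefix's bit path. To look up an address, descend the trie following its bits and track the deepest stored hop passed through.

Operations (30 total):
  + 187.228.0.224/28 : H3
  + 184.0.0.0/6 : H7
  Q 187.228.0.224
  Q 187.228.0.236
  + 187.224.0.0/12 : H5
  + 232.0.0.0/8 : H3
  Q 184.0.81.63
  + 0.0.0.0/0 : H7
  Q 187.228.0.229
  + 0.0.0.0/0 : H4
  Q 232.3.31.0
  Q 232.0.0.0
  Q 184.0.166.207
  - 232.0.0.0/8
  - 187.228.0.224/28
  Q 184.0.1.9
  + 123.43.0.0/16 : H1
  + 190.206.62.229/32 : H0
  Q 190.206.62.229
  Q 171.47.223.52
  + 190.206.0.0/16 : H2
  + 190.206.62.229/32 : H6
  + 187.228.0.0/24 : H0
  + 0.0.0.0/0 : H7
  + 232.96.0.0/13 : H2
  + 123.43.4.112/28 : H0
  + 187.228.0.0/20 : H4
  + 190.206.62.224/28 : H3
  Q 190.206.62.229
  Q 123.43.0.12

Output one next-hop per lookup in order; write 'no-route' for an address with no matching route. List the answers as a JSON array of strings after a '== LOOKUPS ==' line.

Trace:
  + 187.228.0.224/28 (H3) depth=28
  + 184.0.0.0/6 (H7) depth=6
  ? 187.228.0.224  path d0:-→d1:-→d2:-→d3:-→d4:-→d5:-→d6:H7→d7:-→d8:-→d9:-→d10:-→d11:-→d12:-→d13:-→d14:-→d15:-→d16:-→d17:-→d18:-→d19:-→d20:-→d21:-→d22:-→d23:-→d24:-→d25:-→d26:-→d27:-→d28:H3  best=H3
  ? 187.228.0.236  path d0:-→d1:-→d2:-→d3:-→d4:-→d5:-→d6:H7→d7:-→d8:-→d9:-→d10:-→d11:-→d12:-→d13:-→d14:-→d15:-→d16:-→d17:-→d18:-→d19:-→d20:-→d21:-→d22:-→d23:-→d24:-→d25:-→d26:-→d27:-→d28:H3  best=H3
  + 187.224.0.0/12 (H5) depth=12
  + 232.0.0.0/8 (H3) depth=8
  ? 184.0.81.63  path d0:-→d1:-→d2:-→d3:-→d4:-→d5:-→d6:H7  best=H7
  + 0.0.0.0/0 (H7) depth=0
  ? 187.228.0.229  path d0:H7→d1:-→d2:-→d3:-→d4:-→d5:-→d6:H7→d7:-→d8:-→d9:-→d10:-→d11:-→d12:H5→d13:-→d14:-→d15:-→d16:-→d17:-→d18:-→d19:-→d20:-→d21:-→d22:-→d23:-→d24:-→d25:-→d26:-→d27:-→d28:H3  best=H3
  + 0.0.0.0/0 (H4) depth=0
  ? 232.3.31.0  path d0:H4→d1:-→d2:-→d3:-→d4:-→d5:-→d6:-→d7:-→d8:H3  best=H3
  ? 232.0.0.0  path d0:H4→d1:-→d2:-→d3:-→d4:-→d5:-→d6:-→d7:-→d8:H3  best=H3
  ? 184.0.166.207  path d0:H4→d1:-→d2:-→d3:-→d4:-→d5:-→d6:H7  best=H7
  del 232.0.0.0/8 (clear depth 8)
  del 187.228.0.224/28 (clear depth 28)
  ? 184.0.1.9  path d0:H4→d1:-→d2:-→d3:-→d4:-→d5:-→d6:H7  best=H7
  + 123.43.0.0/16 (H1) depth=16
  + 190.206.62.229/32 (H0) depth=32
  ? 190.206.62.229  path d0:H4→d1:-→d2:-→d3:-→d4:-→d5:-→d6:-→d7:-→d8:-→d9:-→d10:-→d11:-→d12:-→d13:-→d14:-→d15:-→d16:-→d17:-→d18:-→d19:-→d20:-→d21:-→d22:-→d23:-→d24:-→d25:-→d26:-→d27:-→d28:-→d29:-→d30:-→d31:-→d32:H0  best=H0
  ? 171.47.223.52  path d0:H4→d1:-→d2:-→d3:-  best=H4
  + 190.206.0.0/16 (H2) depth=16
  + 190.206.62.229/32 (H6) depth=32
  + 187.228.0.0/24 (H0) depth=24
  + 0.0.0.0/0 (H7) depth=0
  + 232.96.0.0/13 (H2) depth=13
  + 123.43.4.112/28 (H0) depth=28
  + 187.228.0.0/20 (H4) depth=20
  + 190.206.62.224/28 (H3) depth=28
  ? 190.206.62.229  path d0:H7→d1:-→d2:-→d3:-→d4:-→d5:-→d6:-→d7:-→d8:-→d9:-→d10:-→d11:-→d12:-→d13:-→d14:-→d15:-→d16:H2→d17:-→d18:-→d19:-→d20:-→d21:-→d22:-→d23:-→d24:-→d25:-→d26:-→d27:-→d28:H3→d29:-→d30:-→d31:-→d32:H6  best=H6
  ? 123.43.0.12  path d0:H7→d1:-→d2:-→d3:-→d4:-→d5:-→d6:-→d7:-→d8:-→d9:-→d10:-→d11:-→d12:-→d13:-→d14:-→d15:-→d16:H1→d17:-→d18:-→d19:-→d20:-→d21:-  best=H1

== LOOKUPS ==
["H3","H3","H7","H3","H3","H3","H7","H7","H0","H4","H6","H1"]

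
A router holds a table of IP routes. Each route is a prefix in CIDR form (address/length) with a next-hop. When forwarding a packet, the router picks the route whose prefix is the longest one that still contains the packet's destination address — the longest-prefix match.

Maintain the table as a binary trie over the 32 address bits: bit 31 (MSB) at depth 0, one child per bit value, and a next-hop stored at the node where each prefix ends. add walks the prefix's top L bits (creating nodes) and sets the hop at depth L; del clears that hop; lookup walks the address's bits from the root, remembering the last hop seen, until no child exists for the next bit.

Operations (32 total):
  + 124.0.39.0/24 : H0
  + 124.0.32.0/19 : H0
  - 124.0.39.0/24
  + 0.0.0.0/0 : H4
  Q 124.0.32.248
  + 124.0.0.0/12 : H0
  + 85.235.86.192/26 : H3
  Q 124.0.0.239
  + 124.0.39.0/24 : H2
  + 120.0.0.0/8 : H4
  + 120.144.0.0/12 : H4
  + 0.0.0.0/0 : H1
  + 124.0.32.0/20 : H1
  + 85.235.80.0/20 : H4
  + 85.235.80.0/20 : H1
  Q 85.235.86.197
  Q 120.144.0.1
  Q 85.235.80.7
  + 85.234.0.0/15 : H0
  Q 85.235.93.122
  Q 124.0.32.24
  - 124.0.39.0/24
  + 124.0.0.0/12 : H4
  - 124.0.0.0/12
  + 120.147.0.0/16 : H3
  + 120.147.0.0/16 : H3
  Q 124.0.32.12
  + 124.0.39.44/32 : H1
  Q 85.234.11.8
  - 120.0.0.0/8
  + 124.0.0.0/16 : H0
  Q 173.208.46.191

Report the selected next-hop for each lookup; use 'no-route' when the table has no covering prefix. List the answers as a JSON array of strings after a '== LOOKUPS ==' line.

Trace:
  add 124.0.39.0/24 -> H0 at depth 24
  add 124.0.32.0/19 -> H0 at depth 19
  - 124.0.39.0/24 clear@24
  add 0.0.0.0/0 -> H4 at depth 0
  Q 124.0.32.248: descend 011111000000000000100 ; hops seen [H4,H0] ; pick H0
  add 124.0.0.0/12 -> H0 at depth 12
  add 85.235.86.192/26 -> H3 at depth 26
  Q 124.0.0.239: descend 011111000000000000 ; hops seen [H4,H0] ; pick H0
  add 124.0.39.0/24 -> H2 at depth 24
  add 120.0.0.0/8 -> H4 at depth 8
  add 120.144.0.0/12 -> H4 at depth 12
  add 0.0.0.0/0 -> H1 at depth 0
  add 124.0.32.0/20 -> H1 at depth 20
  add 85.235.80.0/20 -> H4 at depth 20
  add 85.235.80.0/20 -> H1 at depth 20
  Q 85.235.86.197: descend 01010101111010110101011011 ; hops seen [H1,H1,H3] ; pick H3
  Q 120.144.0.1: descend 011110001001 ; hops seen [H1,H4,H4] ; pick H4
  Q 85.235.80.7: descend 010101011110101101010 ; hops seen [H1,H1] ; pick H1
  add 85.234.0.0/15 -> H0 at depth 15
  Q 85.235.93.122: descend 01010101111010110101 ; hops seen [H1,H0,H1] ; pick H1
  Q 124.0.32.24: descend 011111000000000000100 ; hops seen [H1,H0,H0,H1] ; pick H1
  - 124.0.39.0/24 clear@24
  add 124.0.0.0/12 -> H4 at depth 12
  - 124.0.0.0/12 clear@12
  add 120.147.0.0/16 -> H3 at depth 16
  add 120.147.0.0/16 -> H3 at depth 16
  Q 124.0.32.12: descend 011111000000000000100 ; hops seen [H1,H0,H1] ; pick H1
  add 124.0.39.44/32 -> H1 at depth 32
  Q 85.234.11.8: descend 010101011110101 ; hops seen [H1,H0] ; pick H0
  - 120.0.0.0/8 clear@8
  add 124.0.0.0/16 -> H0 at depth 16
  Q 173.208.46.191: descend ε ; hops seen [H1] ; pick H1

== LOOKUPS ==
["H0","H0","H3","H4","H1","H1","H1","H1","H0","H1"]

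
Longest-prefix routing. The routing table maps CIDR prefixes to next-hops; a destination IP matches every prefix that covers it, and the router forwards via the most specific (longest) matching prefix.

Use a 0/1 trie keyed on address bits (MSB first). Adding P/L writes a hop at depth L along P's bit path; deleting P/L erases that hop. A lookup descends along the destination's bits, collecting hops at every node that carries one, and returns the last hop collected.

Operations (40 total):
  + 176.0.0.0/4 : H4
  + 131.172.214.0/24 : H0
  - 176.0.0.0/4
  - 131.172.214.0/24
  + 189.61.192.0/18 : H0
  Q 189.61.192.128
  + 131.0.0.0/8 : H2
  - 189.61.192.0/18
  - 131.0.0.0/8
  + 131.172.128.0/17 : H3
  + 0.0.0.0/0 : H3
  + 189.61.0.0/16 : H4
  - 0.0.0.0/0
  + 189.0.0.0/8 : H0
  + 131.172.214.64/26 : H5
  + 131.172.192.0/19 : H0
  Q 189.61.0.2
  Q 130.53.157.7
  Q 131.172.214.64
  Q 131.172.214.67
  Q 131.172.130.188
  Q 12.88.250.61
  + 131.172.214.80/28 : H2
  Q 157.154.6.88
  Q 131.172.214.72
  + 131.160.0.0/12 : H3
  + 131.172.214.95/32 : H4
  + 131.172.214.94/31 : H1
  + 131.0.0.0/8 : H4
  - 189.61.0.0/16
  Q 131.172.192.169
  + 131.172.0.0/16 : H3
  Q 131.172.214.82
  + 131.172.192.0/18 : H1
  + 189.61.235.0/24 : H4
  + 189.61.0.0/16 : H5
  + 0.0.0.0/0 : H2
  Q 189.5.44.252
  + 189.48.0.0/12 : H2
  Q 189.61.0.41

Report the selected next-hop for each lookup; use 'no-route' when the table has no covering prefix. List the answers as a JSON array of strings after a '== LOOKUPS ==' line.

Apply in order:
  + 176.0.0.0/4 (H4) depth=4
  + 131.172.214.0/24 (H0) depth=24
  - 176.0.0.0/4 clear@4
  - 131.172.214.0/24 clear@24
  + 189.61.192.0/18 (H0) depth=18
  Q 189.61.192.128: descend 101111010011110111 ; hops seen [H0] ; pick H0
  + 131.0.0.0/8 (H2) depth=8
  - 189.61.192.0/18 clear@18
  - 131.0.0.0/8 clear@8
  + 131.172.128.0/17 (H3) depth=17
  + 0.0.0.0/0 (H3) depth=0
  + 189.61.0.0/16 (H4) depth=16
  - 0.0.0.0/0 clear@0
  + 189.0.0.0/8 (H0) depth=8
  + 131.172.214.64/26 (H5) depth=26
  + 131.172.192.0/19 (H0) depth=19
  Q 189.61.0.2: descend 1011110100111101 ; hops seen [H0,H4] ; pick H4
  Q 130.53.157.7: descend 1000001 ; hops seen [∅] ; pick no-route
  Q 131.172.214.64: descend 10000011101011001101011001 ; hops seen [H3,H0,H5] ; pick H5
  Q 131.172.214.67: descend 10000011101011001101011001 ; hops seen [H3,H0,H5] ; pick H5
  Q 131.172.130.188: descend 10000011101011001 ; hops seen [H3] ; pick H3
  Q 12.88.250.61: descend ε ; hops seen [∅] ; pick no-route
  + 131.172.214.80/28 (H2) depth=28
  Q 157.154.6.88: descend 100 ; hops seen [∅] ; pick no-route
  Q 131.172.214.72: descend 100000111010110011010110010 ; hops seen [H3,H0,H5] ; pick H5
  + 131.160.0.0/12 (H3) depth=12
  + 131.172.214.95/32 (H4) depth=32
  + 131.172.214.94/31 (H1) depth=31
  + 131.0.0.0/8 (H4) depth=8
  - 189.61.0.0/16 clear@16
  Q 131.172.192.169: descend 1000001110101100110 ; hops seen [H4,H3,H3,H0] ; pick H0
  + 131.172.0.0/16 (H3) depth=16
  Q 131.172.214.82: descend 1000001110101100110101100101 ; hops seen [H4,H3,H3,H3,H0,H5,H2] ; pick H2
  + 131.172.192.0/18 (H1) depth=18
  + 189.61.235.0/24 (H4) depth=24
  + 189.61.0.0/16 (H5) depth=16
  + 0.0.0.0/0 (H2) depth=0
  Q 189.5.44.252: descend 1011110100 ; hops seen [H2,H0] ; pick H0
  + 189.48.0.0/12 (H2) depth=12
  Q 189.61.0.41: descend 1011110100111101 ; hops seen [H2,H0,H2,H5] ; pick H5

== LOOKUPS ==
["H0","H4","no-route","H5","H5","H3","no-route","no-route","H5","H0","H2","H0","H5"]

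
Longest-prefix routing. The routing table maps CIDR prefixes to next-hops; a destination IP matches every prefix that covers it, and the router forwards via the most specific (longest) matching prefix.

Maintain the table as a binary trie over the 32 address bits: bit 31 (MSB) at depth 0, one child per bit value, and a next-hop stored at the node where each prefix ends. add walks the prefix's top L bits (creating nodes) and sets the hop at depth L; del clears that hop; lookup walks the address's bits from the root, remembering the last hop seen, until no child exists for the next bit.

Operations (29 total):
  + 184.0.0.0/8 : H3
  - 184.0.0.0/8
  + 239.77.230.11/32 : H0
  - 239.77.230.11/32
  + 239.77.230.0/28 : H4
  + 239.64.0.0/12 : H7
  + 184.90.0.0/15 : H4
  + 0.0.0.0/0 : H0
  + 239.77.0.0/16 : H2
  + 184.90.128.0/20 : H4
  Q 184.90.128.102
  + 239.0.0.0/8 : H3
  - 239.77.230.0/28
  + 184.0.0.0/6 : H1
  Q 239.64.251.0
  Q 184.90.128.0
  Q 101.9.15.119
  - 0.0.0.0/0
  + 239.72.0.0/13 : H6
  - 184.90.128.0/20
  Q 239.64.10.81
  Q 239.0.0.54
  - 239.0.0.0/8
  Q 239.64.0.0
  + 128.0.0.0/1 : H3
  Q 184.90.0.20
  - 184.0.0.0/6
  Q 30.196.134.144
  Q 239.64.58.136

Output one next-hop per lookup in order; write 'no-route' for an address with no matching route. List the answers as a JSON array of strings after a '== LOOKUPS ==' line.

Trace:
  add 184.0.0.0/8 -> H3 at depth 8
  del 184.0.0.0/8 (clear depth 8)
  add 239.77.230.11/32 -> H0 at depth 32
  del 239.77.230.11/32 (clear depth 32)
  add 239.77.230.0/28 -> H4 at depth 28
  add 239.64.0.0/12 -> H7 at depth 12
  add 184.90.0.0/15 -> H4 at depth 15
  add 0.0.0.0/0 -> H0 at depth 0
  add 239.77.0.0/16 -> H2 at depth 16
  add 184.90.128.0/20 -> H4 at depth 20
  Q 184.90.128.102: descend 10111000010110101000 ; hops seen [H0,H4,H4] ; pick H4
  add 239.0.0.0/8 -> H3 at depth 8
  del 239.77.230.0/28 (clear depth 28)
  add 184.0.0.0/6 -> H1 at depth 6
  Q 239.64.251.0: descend 111011110100 ; hops seen [H0,H3,H7] ; pick H7
  Q 184.90.128.0: descend 10111000010110101000 ; hops seen [H0,H1,H4,H4] ; pick H4
  Q 101.9.15.119: descend ε ; hops seen [H0] ; pick H0
  del 0.0.0.0/0 (clear depth 0)
  add 239.72.0.0/13 -> H6 at depth 13
  del 184.90.128.0/20 (clear depth 20)
  Q 239.64.10.81: descend 111011110100 ; hops seen [H3,H7] ; pick H7
  Q 239.0.0.54: descend 111011110 ; hops seen [H3] ; pick H3
  del 239.0.0.0/8 (clear depth 8)
  Q 239.64.0.0: descend 111011110100 ; hops seen [H7] ; pick H7
  add 128.0.0.0/1 -> H3 at depth 1
  Q 184.90.0.20: descend 1011100001011010 ; hops seen [H3,H1,H4] ; pick H4
  del 184.0.0.0/6 (clear depth 6)
  Q 30.196.134.144: descend ε ; hops seen [∅] ; pick no-route
  Q 239.64.58.136: descend 111011110100 ; hops seen [H3,H7] ; pick H7

== LOOKUPS ==
["H4","H7","H4","H0","H7","H3","H7","H4","no-route","H7"]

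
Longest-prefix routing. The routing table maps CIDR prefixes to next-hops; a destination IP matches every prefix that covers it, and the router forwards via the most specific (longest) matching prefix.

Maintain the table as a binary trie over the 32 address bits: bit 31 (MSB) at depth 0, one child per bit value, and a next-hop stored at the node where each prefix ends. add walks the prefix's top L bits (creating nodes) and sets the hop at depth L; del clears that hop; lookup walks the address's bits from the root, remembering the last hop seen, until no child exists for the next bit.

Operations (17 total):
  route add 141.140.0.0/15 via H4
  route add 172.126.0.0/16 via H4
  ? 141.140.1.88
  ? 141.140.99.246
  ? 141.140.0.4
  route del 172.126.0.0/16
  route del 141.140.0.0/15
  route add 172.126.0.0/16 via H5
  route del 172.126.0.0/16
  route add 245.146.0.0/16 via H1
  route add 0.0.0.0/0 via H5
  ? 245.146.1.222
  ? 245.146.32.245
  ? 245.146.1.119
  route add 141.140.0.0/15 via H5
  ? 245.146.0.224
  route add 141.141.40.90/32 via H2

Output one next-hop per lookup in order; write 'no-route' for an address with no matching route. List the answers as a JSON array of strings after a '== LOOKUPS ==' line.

Trace:
  + 141.140.0.0/15 (H4) depth=15
  + 172.126.0.0/16 (H4) depth=16
  lookup 141.140.1.88: bits 100011011000110 walk d0:-→d1:-→d2:-→d3:-→d4:-→d5:-→d6:-→d7:-→d8:-→d9:-→d10:-→d11:-→d12:-→d13:-→d14:-→d15:H4 -> H4
  lookup 141.140.99.246: bits 100011011000110 walk d0:-→d1:-→d2:-→d3:-→d4:-→d5:-→d6:-→d7:-→d8:-→d9:-→d10:-→d11:-→d12:-→d13:-→d14:-→d15:H4 -> H4
  lookup 141.140.0.4: bits 100011011000110 walk d0:-→d1:-→d2:-→d3:-→d4:-→d5:-→d6:-→d7:-→d8:-→d9:-→d10:-→d11:-→d12:-→d13:-→d14:-→d15:H4 -> H4
  - 172.126.0.0/16 clear@16
  - 141.140.0.0/15 clear@15
  + 172.126.0.0/16 (H5) depth=16
  - 172.126.0.0/16 clear@16
  + 245.146.0.0/16 (H1) depth=16
  + 0.0.0.0/0 (H5) depth=0
  lookup 245.146.1.222: bits 1111010110010010 walk d0:H5→d1:-→d2:-→d3:-→d4:-→d5:-→d6:-→d7:-→d8:-→d9:-→d10:-→d11:-→d12:-→d13:-→d14:-→d15:-→d16:H1 -> H1
  lookup 245.146.32.245: bits 1111010110010010 walk d0:H5→d1:-→d2:-→d3:-→d4:-→d5:-→d6:-→d7:-→d8:-→d9:-→d10:-→d11:-→d12:-→d13:-→d14:-→d15:-→d16:H1 -> H1
  lookup 245.146.1.119: bits 1111010110010010 walk d0:H5→d1:-→d2:-→d3:-→d4:-→d5:-→d6:-→d7:-→d8:-→d9:-→d10:-→d11:-→d12:-→d13:-→d14:-→d15:-→d16:H1 -> H1
  + 141.140.0.0/15 (H5) depth=15
  lookup 245.146.0.224: bits 1111010110010010 walk d0:H5→d1:-→d2:-→d3:-→d4:-→d5:-→d6:-→d7:-→d8:-→d9:-→d10:-→d11:-→d12:-→d13:-→d14:-→d15:-→d16:H1 -> H1
  + 141.141.40.90/32 (H2) depth=32

== LOOKUPS ==
["H4","H4","H4","H1","H1","H1","H1"]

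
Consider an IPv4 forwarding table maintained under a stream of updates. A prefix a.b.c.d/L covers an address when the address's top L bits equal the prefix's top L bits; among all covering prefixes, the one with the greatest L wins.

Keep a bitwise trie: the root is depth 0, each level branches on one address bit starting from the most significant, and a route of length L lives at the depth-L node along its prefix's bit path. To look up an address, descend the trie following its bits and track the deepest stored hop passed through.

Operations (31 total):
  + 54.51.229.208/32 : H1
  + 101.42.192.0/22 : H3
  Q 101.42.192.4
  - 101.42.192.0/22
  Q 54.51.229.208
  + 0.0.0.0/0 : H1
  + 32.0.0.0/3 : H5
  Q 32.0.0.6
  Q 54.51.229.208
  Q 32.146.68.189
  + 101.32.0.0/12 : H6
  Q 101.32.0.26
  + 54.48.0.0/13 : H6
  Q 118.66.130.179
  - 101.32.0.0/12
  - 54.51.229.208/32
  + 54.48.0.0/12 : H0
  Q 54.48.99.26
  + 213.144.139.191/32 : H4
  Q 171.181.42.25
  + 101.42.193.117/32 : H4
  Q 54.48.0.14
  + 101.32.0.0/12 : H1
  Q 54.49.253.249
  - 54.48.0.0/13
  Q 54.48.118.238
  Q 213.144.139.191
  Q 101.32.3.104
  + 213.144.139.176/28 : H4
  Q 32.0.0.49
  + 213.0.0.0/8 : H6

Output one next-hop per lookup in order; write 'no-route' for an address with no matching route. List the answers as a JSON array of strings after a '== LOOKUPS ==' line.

Process each operation:
  add 54.51.229.208/32 -> H1 at depth 32
  add 101.42.192.0/22 -> H3 at depth 22
  Q 101.42.192.4: descend 0110010100101010110000 ; hops seen [H3] ; pick H3
  - 101.42.192.0/22 clear@22
  Q 54.51.229.208: descend 00110110001100111110010111010000 ; hops seen [H1] ; pick H1
  add 0.0.0.0/0 -> H1 at depth 0
  add 32.0.0.0/3 -> H5 at depth 3
  Q 32.0.0.6: descend 001 ; hops seen [H1,H5] ; pick H5
  Q 54.51.229.208: descend 00110110001100111110010111010000 ; hops seen [H1,H5,H1] ; pick H1
  Q 32.146.68.189: descend 001 ; hops seen [H1,H5] ; pick H5
  add 101.32.0.0/12 -> H6 at depth 12
  Q 101.32.0.26: descend 011001010010 ; hops seen [H1,H6] ; pick H6
  add 54.48.0.0/13 -> H6 at depth 13
  Q 118.66.130.179: descend 011 ; hops seen [H1] ; pick H1
  - 101.32.0.0/12 clear@12
  - 54.51.229.208/32 clear@32
  add 54.48.0.0/12 -> H0 at depth 12
  Q 54.48.99.26: descend 00110110001100 ; hops seen [H1,H5,H0,H6] ; pick H6
  add 213.144.139.191/32 -> H4 at depth 32
  Q 171.181.42.25: descend 1 ; hops seen [H1] ; pick H1
  add 101.42.193.117/32 -> H4 at depth 32
  Q 54.48.0.14: descend 00110110001100 ; hops seen [H1,H5,H0,H6] ; pick H6
  add 101.32.0.0/12 -> H1 at depth 12
  Q 54.49.253.249: descend 00110110001100 ; hops seen [H1,H5,H0,H6] ; pick H6
  - 54.48.0.0/13 clear@13
  Q 54.48.118.238: descend 00110110001100 ; hops seen [H1,H5,H0] ; pick H0
  Q 213.144.139.191: descend 11010101100100001000101110111111 ; hops seen [H1,H4] ; pick H4
  Q 101.32.3.104: descend 011001010010 ; hops seen [H1,H1] ; pick H1
  add 213.144.139.176/28 -> H4 at depth 28
  Q 32.0.0.49: descend 001 ; hops seen [H1,H5] ; pick H5
  add 213.0.0.0/8 -> H6 at depth 8

== LOOKUPS ==
["H3","H1","H5","H1","H5","H6","H1","H6","H1","H6","H6","H0","H4","H1","H5"]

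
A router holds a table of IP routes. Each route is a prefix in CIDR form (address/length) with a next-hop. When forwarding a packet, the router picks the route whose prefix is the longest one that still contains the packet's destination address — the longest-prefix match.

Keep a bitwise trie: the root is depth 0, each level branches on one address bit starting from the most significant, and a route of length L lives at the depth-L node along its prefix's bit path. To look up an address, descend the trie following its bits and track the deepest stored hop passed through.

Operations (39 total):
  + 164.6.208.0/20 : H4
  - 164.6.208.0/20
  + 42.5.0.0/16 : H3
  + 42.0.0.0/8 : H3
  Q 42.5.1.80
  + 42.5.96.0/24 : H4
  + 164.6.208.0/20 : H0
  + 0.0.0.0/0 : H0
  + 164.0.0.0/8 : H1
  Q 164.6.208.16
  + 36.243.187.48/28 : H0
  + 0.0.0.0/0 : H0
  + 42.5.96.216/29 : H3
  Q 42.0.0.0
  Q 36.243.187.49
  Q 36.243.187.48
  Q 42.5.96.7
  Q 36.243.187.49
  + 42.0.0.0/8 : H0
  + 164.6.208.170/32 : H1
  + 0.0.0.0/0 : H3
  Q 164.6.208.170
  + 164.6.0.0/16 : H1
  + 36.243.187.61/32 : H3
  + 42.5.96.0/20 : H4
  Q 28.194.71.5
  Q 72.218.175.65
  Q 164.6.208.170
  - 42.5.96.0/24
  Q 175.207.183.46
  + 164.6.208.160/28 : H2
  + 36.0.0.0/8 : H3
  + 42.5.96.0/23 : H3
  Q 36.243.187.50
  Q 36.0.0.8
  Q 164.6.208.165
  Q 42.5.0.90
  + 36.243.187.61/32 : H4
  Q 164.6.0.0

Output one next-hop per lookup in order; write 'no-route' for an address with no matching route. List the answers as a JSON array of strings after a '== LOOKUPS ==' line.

Apply in order:
  + 164.6.208.0/20 (H4) depth=20
  - 164.6.208.0/20 clear@20
  + 42.5.0.0/16 (H3) depth=16
  + 42.0.0.0/8 (H3) depth=8
  Q 42.5.1.80: descend 0010101000000101 ; hops seen [H3,H3] ; pick H3
  + 42.5.96.0/24 (H4) depth=24
  + 164.6.208.0/20 (H0) depth=20
  + 0.0.0.0/0 (H0) depth=0
  + 164.0.0.0/8 (H1) depth=8
  Q 164.6.208.16: descend 10100100000001101101 ; hops seen [H0,H1,H0] ; pick H0
  + 36.243.187.48/28 (H0) depth=28
  + 0.0.0.0/0 (H0) depth=0
  + 42.5.96.216/29 (H3) depth=29
  Q 42.0.0.0: descend 0010101000000 ; hops seen [H0,H3] ; pick H3
  Q 36.243.187.49: descend 0010010011110011101110110011 ; hops seen [H0,H0] ; pick H0
  Q 36.243.187.48: descend 0010010011110011101110110011 ; hops seen [H0,H0] ; pick H0
  Q 42.5.96.7: descend 001010100000010101100000 ; hops seen [H0,H3,H3,H4] ; pick H4
  Q 36.243.187.49: descend 0010010011110011101110110011 ; hops seen [H0,H0] ; pick H0
  + 42.0.0.0/8 (H0) depth=8
  + 164.6.208.170/32 (H1) depth=32
  + 0.0.0.0/0 (H3) depth=0
  Q 164.6.208.170: descend 10100100000001101101000010101010 ; hops seen [H3,H1,H0,H1] ; pick H1
  + 164.6.0.0/16 (H1) depth=16
  + 36.243.187.61/32 (H3) depth=32
  + 42.5.96.0/20 (H4) depth=20
  Q 28.194.71.5: descend 00 ; hops seen [H3] ; pick H3
  Q 72.218.175.65: descend 0 ; hops seen [H3] ; pick H3
  Q 164.6.208.170: descend 10100100000001101101000010101010 ; hops seen [H3,H1,H1,H0,H1] ; pick H1
  - 42.5.96.0/24 clear@24
  Q 175.207.183.46: descend 1010 ; hops seen [H3] ; pick H3
  + 164.6.208.160/28 (H2) depth=28
  + 36.0.0.0/8 (H3) depth=8
  + 42.5.96.0/23 (H3) depth=23
  Q 36.243.187.50: descend 0010010011110011101110110011 ; hops seen [H3,H3,H0] ; pick H0
  Q 36.0.0.8: descend 00100100 ; hops seen [H3,H3] ; pick H3
  Q 164.6.208.165: descend 1010010000000110110100001010 ; hops seen [H3,H1,H1,H0,H2] ; pick H2
  Q 42.5.0.90: descend 00101010000001010 ; hops seen [H3,H0,H3] ; pick H3
  + 36.243.187.61/32 (H4) depth=32
  Q 164.6.0.0: descend 1010010000000110 ; hops seen [H3,H1,H1] ; pick H1

== LOOKUPS ==
["H3","H0","H3","H0","H0","H4","H0","H1","H3","H3","H1","H3","H0","H3","H2","H3","H1"]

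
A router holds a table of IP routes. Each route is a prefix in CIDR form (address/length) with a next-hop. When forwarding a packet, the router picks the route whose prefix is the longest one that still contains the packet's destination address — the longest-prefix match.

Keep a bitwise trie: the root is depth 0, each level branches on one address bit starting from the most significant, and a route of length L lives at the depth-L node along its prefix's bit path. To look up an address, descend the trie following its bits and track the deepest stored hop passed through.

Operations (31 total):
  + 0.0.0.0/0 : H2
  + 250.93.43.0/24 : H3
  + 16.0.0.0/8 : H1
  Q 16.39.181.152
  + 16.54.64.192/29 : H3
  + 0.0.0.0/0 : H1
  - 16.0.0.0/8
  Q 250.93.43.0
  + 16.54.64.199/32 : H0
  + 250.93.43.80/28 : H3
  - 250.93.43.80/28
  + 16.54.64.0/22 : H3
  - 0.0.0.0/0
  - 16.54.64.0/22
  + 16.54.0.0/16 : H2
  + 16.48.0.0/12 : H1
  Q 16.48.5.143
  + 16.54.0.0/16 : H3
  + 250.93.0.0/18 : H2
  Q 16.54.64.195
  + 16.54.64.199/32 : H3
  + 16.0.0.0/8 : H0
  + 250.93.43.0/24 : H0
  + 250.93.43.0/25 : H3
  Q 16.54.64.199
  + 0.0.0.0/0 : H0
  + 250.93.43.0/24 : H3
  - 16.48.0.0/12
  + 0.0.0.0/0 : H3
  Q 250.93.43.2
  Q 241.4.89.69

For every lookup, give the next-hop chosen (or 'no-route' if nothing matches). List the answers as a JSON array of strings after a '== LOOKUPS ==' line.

Trace:
  add 0.0.0.0/0 -> H2 at depth 0
  add 250.93.43.0/24 -> H3 at depth 24
  add 16.0.0.0/8 -> H1 at depth 8
  lookup 16.39.181.152: bits 00010000 walk d0:H2→d1:-→d2:-→d3:-→d4:-→d5:-→d6:-→d7:-→d8:H1 -> H1
  add 16.54.64.192/29 -> H3 at depth 29
  add 0.0.0.0/0 -> H1 at depth 0
  - 16.0.0.0/8 clear@8
  lookup 250.93.43.0: bits 111110100101110100101011 walk d0:H1→d1:-→d2:-→d3:-→d4:-→d5:-→d6:-→d7:-→d8:-→d9:-→d10:-→d11:-→d12:-→d13:-→d14:-→d15:-→d16:-→d17:-→d18:-→d19:-→d20:-→d21:-→d22:-→d23:-→d24:H3 -> H3
  add 16.54.64.199/32 -> H0 at depth 32
  add 250.93.43.80/28 -> H3 at depth 28
  - 250.93.43.80/28 clear@28
  add 16.54.64.0/22 -> H3 at depth 22
  - 0.0.0.0/0 clear@0
  - 16.54.64.0/22 clear@22
  add 16.54.0.0/16 -> H2 at depth 16
  add 16.48.0.0/12 -> H1 at depth 12
  lookup 16.48.5.143: bits 0001000000110 walk d0:-→d1:-→d2:-→d3:-→d4:-→d5:-→d6:-→d7:-→d8:-→d9:-→d10:-→d11:-→d12:H1→d13:- -> H1
  add 16.54.0.0/16 -> H3 at depth 16
  add 250.93.0.0/18 -> H2 at depth 18
  lookup 16.54.64.195: bits 00010000001101100100000011000 walk d0:-→d1:-→d2:-→d3:-→d4:-→d5:-→d6:-→d7:-→d8:-→d9:-→d10:-→d11:-→d12:H1→d13:-→d14:-→d15:-→d16:H3→d17:-→d18:-→d19:-→d20:-→d21:-→d22:-→d23:-→d24:-→d25:-→d26:-→d27:-→d28:-→d29:H3 -> H3
  add 16.54.64.199/32 -> H3 at depth 32
  add 16.0.0.0/8 -> H0 at depth 8
  add 250.93.43.0/24 -> H0 at depth 24
  add 250.93.43.0/25 -> H3 at depth 25
  lookup 16.54.64.199: bits 00010000001101100100000011000111 walk d0:-→d1:-→d2:-→d3:-→d4:-→d5:-→d6:-→d7:-→d8:H0→d9:-→d10:-→d11:-→d12:H1→d13:-→d14:-→d15:-→d16:H3→d17:-→d18:-→d19:-→d20:-→d21:-→d22:-→d23:-→d24:-→d25:-→d26:-→d27:-→d28:-→d29:H3→d30:-→d31:-→d32:H3 -> H3
  add 0.0.0.0/0 -> H0 at depth 0
  add 250.93.43.0/24 -> H3 at depth 24
  - 16.48.0.0/12 clear@12
  add 0.0.0.0/0 -> H3 at depth 0
  lookup 250.93.43.2: bits 1111101001011101001010110 walk d0:H3→d1:-→d2:-→d3:-→d4:-→d5:-→d6:-→d7:-→d8:-→d9:-→d10:-→d11:-→d12:-→d13:-→d14:-→d15:-→d16:-→d17:-→d18:H2→d19:-→d20:-→d21:-→d22:-→d23:-→d24:H3→d25:H3 -> H3
  lookup 241.4.89.69: bits 1111 walk d0:H3→d1:-→d2:-→d3:-→d4:- -> H3

== LOOKUPS ==
["H1","H3","H1","H3","H3","H3","H3"]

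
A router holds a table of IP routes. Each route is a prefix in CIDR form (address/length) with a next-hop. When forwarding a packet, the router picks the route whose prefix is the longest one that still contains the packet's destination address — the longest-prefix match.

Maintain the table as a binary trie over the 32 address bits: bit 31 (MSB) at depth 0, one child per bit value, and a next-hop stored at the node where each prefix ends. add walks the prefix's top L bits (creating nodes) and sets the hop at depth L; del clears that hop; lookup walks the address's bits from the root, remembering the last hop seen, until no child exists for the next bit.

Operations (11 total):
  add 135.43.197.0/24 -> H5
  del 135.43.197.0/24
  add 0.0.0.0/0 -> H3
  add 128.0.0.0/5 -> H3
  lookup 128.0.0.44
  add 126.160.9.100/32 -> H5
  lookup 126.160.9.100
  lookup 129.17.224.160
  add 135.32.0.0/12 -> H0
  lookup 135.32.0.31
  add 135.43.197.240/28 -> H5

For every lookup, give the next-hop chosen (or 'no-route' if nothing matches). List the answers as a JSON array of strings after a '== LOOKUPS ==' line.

Process each operation:
  + 135.43.197.0/24 (H5) depth=24
  del 135.43.197.0/24 (clear depth 24)
  + 0.0.0.0/0 (H3) depth=0
  + 128.0.0.0/5 (H3) depth=5
  ? 128.0.0.44  path d0:H3→d1:-→d2:-→d3:-→d4:-→d5:H3  best=H3
  + 126.160.9.100/32 (H5) depth=32
  ? 126.160.9.100  path d0:H3→d1:-→d2:-→d3:-→d4:-→d5:-→d6:-→d7:-→d8:-→d9:-→d10:-→d11:-→d12:-→d13:-→d14:-→d15:-→d16:-→d17:-→d18:-→d19:-→d20:-→d21:-→d22:-→d23:-→d24:-→d25:-→d26:-→d27:-→d28:-→d29:-→d30:-→d31:-→d32:H5  best=H5
  ? 129.17.224.160  path d0:H3→d1:-→d2:-→d3:-→d4:-→d5:H3  best=H3
  + 135.32.0.0/12 (H0) depth=12
  ? 135.32.0.31  path d0:H3→d1:-→d2:-→d3:-→d4:-→d5:H3→d6:-→d7:-→d8:-→d9:-→d10:-→d11:-→d12:H0  best=H0
  + 135.43.197.240/28 (H5) depth=28

== LOOKUPS ==
["H3","H5","H3","H0"]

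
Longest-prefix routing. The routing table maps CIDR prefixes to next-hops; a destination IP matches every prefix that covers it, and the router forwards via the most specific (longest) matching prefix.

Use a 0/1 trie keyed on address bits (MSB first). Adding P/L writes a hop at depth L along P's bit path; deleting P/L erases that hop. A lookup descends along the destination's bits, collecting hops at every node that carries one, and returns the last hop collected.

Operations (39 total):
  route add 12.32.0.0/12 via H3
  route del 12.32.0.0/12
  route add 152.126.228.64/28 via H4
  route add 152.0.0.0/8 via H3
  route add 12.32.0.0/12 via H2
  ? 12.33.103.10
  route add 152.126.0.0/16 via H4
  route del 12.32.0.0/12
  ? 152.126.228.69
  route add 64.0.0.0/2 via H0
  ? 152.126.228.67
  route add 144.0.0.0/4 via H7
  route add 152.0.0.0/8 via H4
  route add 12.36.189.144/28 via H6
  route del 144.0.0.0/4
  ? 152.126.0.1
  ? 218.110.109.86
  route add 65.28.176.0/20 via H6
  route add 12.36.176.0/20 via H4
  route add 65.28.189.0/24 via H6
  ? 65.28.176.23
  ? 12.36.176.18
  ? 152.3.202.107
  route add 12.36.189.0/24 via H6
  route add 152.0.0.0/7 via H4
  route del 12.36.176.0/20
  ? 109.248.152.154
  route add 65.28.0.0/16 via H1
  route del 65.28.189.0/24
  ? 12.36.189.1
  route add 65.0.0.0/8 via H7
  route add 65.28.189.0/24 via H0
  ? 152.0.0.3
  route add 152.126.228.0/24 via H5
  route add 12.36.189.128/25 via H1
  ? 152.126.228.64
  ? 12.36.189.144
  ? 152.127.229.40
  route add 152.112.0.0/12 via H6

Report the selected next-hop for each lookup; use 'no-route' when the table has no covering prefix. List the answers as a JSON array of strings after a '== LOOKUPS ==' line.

Trace:
  add 12.32.0.0/12 -> H3 at depth 12
  - 12.32.0.0/12 clear@12
  add 152.126.228.64/28 -> H4 at depth 28
  add 152.0.0.0/8 -> H3 at depth 8
  add 12.32.0.0/12 -> H2 at depth 12
  ? 12.33.103.10  path d0:-→d1:-→d2:-→d3:-→d4:-→d5:-→d6:-→d7:-→d8:-→d9:-→d10:-→d11:-→d12:H2  best=H2
  add 152.126.0.0/16 -> H4 at depth 16
  - 12.32.0.0/12 clear@12
  ? 152.126.228.69  path d0:-→d1:-→d2:-→d3:-→d4:-→d5:-→d6:-→d7:-→d8:H3→d9:-→d10:-→d11:-→d12:-→d13:-→d14:-→d15:-→d16:H4→d17:-→d18:-→d19:-→d20:-→d21:-→d22:-→d23:-→d24:-→d25:-→d26:-→d27:-→d28:H4  best=H4
  add 64.0.0.0/2 -> H0 at depth 2
  ? 152.126.228.67  path d0:-→d1:-→d2:-→d3:-→d4:-→d5:-→d6:-→d7:-→d8:H3→d9:-→d10:-→d11:-→d12:-→d13:-→d14:-→d15:-→d16:H4→d17:-→d18:-→d19:-→d20:-→d21:-→d22:-→d23:-→d24:-→d25:-→d26:-→d27:-→d28:H4  best=H4
  add 144.0.0.0/4 -> H7 at depth 4
  add 152.0.0.0/8 -> H4 at depth 8
  add 12.36.189.144/28 -> H6 at depth 28
  - 144.0.0.0/4 clear@4
  ? 152.126.0.1  path d0:-→d1:-→d2:-→d3:-→d4:-→d5:-→d6:-→d7:-→d8:H4→d9:-→d10:-→d11:-→d12:-→d13:-→d14:-→d15:-→d16:H4  best=H4
  ? 218.110.109.86  path d0:-→d1:-  best=no-route
  add 65.28.176.0/20 -> H6 at depth 20
  add 12.36.176.0/20 -> H4 at depth 20
  add 65.28.189.0/24 -> H6 at depth 24
  ? 65.28.176.23  path d0:-→d1:-→d2:H0→d3:-→d4:-→d5:-→d6:-→d7:-→d8:-→d9:-→d10:-→d11:-→d12:-→d13:-→d14:-→d15:-→d16:-→d17:-→d18:-→d19:-→d20:H6  best=H6
  ? 12.36.176.18  path d0:-→d1:-→d2:-→d3:-→d4:-→d5:-→d6:-→d7:-→d8:-→d9:-→d10:-→d11:-→d12:-→d13:-→d14:-→d15:-→d16:-→d17:-→d18:-→d19:-→d20:H4  best=H4
  ? 152.3.202.107  path d0:-→d1:-→d2:-→d3:-→d4:-→d5:-→d6:-→d7:-→d8:H4→d9:-  best=H4
  add 12.36.189.0/24 -> H6 at depth 24
  add 152.0.0.0/7 -> H4 at depth 7
  - 12.36.176.0/20 clear@20
  ? 109.248.152.154  path d0:-→d1:-→d2:H0  best=H0
  add 65.28.0.0/16 -> H1 at depth 16
  - 65.28.189.0/24 clear@24
  ? 12.36.189.1  path d0:-→d1:-→d2:-→d3:-→d4:-→d5:-→d6:-→d7:-→d8:-→d9:-→d10:-→d11:-→d12:-→d13:-→d14:-→d15:-→d16:-→d17:-→d18:-→d19:-→d20:-→d21:-→d22:-→d23:-→d24:H6  best=H6
  add 65.0.0.0/8 -> H7 at depth 8
  add 65.28.189.0/24 -> H0 at depth 24
  ? 152.0.0.3  path d0:-→d1:-→d2:-→d3:-→d4:-→d5:-→d6:-→d7:H4→d8:H4→d9:-  best=H4
  add 152.126.228.0/24 -> H5 at depth 24
  add 12.36.189.128/25 -> H1 at depth 25
  ? 152.126.228.64  path d0:-→d1:-→d2:-→d3:-→d4:-→d5:-→d6:-→d7:H4→d8:H4→d9:-→d10:-→d11:-→d12:-→d13:-→d14:-→d15:-→d16:H4→d17:-→d18:-→d19:-→d20:-→d21:-→d22:-→d23:-→d24:H5→d25:-→d26:-→d27:-→d28:H4  best=H4
  ? 12.36.189.144  path d0:-→d1:-→d2:-→d3:-→d4:-→d5:-→d6:-→d7:-→d8:-→d9:-→d10:-→d11:-→d12:-→d13:-→d14:-→d15:-→d16:-→d17:-→d18:-→d19:-→d20:-→d21:-→d22:-→d23:-→d24:H6→d25:H1→d26:-→d27:-→d28:H6  best=H6
  ? 152.127.229.40  path d0:-→d1:-→d2:-→d3:-→d4:-→d5:-→d6:-→d7:H4→d8:H4→d9:-→d10:-→d11:-→d12:-→d13:-→d14:-→d15:-  best=H4
  add 152.112.0.0/12 -> H6 at depth 12

== LOOKUPS ==
["H2","H4","H4","H4","no-route","H6","H4","H4","H0","H6","H4","H4","H6","H4"]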